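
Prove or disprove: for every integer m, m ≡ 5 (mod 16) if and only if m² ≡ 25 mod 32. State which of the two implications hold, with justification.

Only the forward implication holds.

[⇐] This fails: take m = 11. Then 11² = 121 ≡ 25 (mod 32), yet 11 ≡ 11 (mod 16), not 5.

[⇒] Suppose m ≡ 5 (mod 16). Working modulo 32, m ∈ {5, 21}; for each such r, r² ≡ 25 (mod 32).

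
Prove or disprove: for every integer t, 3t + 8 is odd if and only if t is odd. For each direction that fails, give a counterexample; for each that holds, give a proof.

Both directions hold; the statement is true.

(⇒) Suppose 3t + 8 is odd. Since 3 is odd, 3t and t have the same parity, so 3t + 8 ≡ t + 8 (mod 2). As 8 is even, 3t + 8 is odd exactly when t is odd. Thus t is odd.

(⇐) Conversely, suppose t is odd; write t = 2j + 1. Then 3t + 8 = 3·(2j + 1) + 8 = 2·3j + 11, which is odd.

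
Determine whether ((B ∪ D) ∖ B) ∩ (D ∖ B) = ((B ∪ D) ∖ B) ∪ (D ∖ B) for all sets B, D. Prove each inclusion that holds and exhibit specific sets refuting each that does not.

Forward inclusion. Let x ∈ ((B ∪ D) ∖ B) ∩ (D ∖ B). Then x ∈ D and x ∉ B, from which x ∈ ((B ∪ D) ∖ B) ∪ (D ∖ B).

Reverse inclusion. Let x ∈ ((B ∪ D) ∖ B) ∪ (D ∖ B). Then x ∈ D and x ∉ B, from which x ∈ ((B ∪ D) ∖ B) ∩ (D ∖ B).

Both inclusions hold.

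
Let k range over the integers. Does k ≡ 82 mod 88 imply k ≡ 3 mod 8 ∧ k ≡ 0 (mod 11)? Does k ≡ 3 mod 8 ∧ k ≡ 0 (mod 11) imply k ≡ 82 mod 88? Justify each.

Both directions fail.

Forward direction. This fails: k = 82 gives 82 ≡ 82 (mod 88) but 82 ≡ 2 (mod 8), so the conjunction on the right does not hold.

Converse. This fails: k = 11 satisfies both congruences on the right (11 ≡ 3 mod 8 and 11 ≡ 0 mod 11) yet 11 ≡ 11 (mod 88), not 82.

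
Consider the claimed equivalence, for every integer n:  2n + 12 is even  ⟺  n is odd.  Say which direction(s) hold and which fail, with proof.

Converse. Suppose n is odd. Since 2 is even, 2n is even for every n, so 2n + 12 has the same parity as 12, which is even. Hence 2n + 12 is even.

Forward direction. This fails: take n = 4. Then 2n + 12 = 20, which is even, yet n = 4 is even, not odd.

(⇒) fails; (⇐) holds.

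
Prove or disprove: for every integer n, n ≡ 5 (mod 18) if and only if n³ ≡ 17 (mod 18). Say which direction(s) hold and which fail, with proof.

The forward direction holds; the converse fails.

(⇒) Suppose n ≡ 5 (mod 18). Write n = 18j + 5. Then (18j + 5)³ = 5832j³ + 4860j² + 1350j + 125 = 18(324j³ + 270j² + 75j + 6) + 17, so n³ ≡ 17 (mod 18).

(⇐) This fails: take n = 11. Then 11³ = 1331 ≡ 17 (mod 18), yet 11 ≡ 11 (mod 18), not 5.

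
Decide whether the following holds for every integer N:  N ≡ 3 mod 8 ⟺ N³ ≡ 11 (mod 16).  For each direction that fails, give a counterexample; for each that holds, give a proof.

(⟸) The residues r modulo 16 with r³ ≡ 11 (mod 16) are exactly {3}, and each is ≡ 3 (mod 8).

(⟹) This fails: take N = 11. Then 11 ≡ 3 (mod 8), but 11³ = 1331 ≡ 3 (mod 16), not 11.

Only the reverse direction holds.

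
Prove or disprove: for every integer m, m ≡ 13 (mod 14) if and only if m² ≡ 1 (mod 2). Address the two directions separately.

(⇒) holds; (⇐) fails.

(⇒) Suppose m ≡ 13 (mod 14). Then m² ≡ 13² = 169 (mod 14), and since 2 ∣ 14, also m² ≡ 1 (mod 2).

(⇐) This fails: take m = 1. Then 1² = 1 ≡ 1 (mod 2), yet 1 ≡ 1 (mod 14), not 13.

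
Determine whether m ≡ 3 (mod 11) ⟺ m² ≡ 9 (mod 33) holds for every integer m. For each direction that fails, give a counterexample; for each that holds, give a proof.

[⇒] This fails: take m = 14. Then 14 ≡ 3 (mod 11), but 14² = 196 ≡ 31 (mod 33), not 9.

[⇐] This fails: take m = 30. Then 30² = 900 ≡ 9 (mod 33), yet 30 ≡ 8 (mod 11), not 3.

(⇒) fails and (⇐) fails.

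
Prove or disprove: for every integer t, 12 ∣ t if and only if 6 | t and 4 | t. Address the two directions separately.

[⇒] If 12 ∣ t, write t = 12q. Since 12 = 2·6, t = 6·(2q), so 6 ∣ t; and since 12 = 3·4, t = 4·(3q), so 4 ∣ t.

[⇐] Suppose 6 ∣ t and 4 ∣ t. Any common multiple of 6 and 4 is a multiple of their lcm; here lcm(6, 4) = 6·4/gcd(6, 4) = 24/2 = 12, so 12 ∣ t.

The biconditional holds.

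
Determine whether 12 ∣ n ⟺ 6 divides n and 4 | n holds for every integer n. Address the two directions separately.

Both directions hold.

[⇒] If 12 ∣ n, write n = 12q. Since 12 = 2·6, n = 6·(2q), so 6 ∣ n; and since 12 = 3·4, n = 4·(3q), so 4 ∣ n.

[⇐] Suppose 6 ∣ n and 4 ∣ n. Any common multiple of 6 and 4 is a multiple of their lcm; here lcm(6, 4) = 6·4/gcd(6, 4) = 24/2 = 12, so 12 ∣ n.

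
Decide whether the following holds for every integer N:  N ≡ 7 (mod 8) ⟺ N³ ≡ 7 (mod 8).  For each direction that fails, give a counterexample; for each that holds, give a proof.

Both directions hold; the statement is true.

(⟹) Suppose N ≡ 7 (mod 8). Write N = 8j + 7. Then (8j + 7)³ = 512j³ + 1344j² + 1176j + 343 = 8(64j³ + 168j² + 147j + 42) + 7, so N³ ≡ 7 (mod 8).

(⟸) For the converse, argue contrapositively. If N ≢ 7 (mod 8), then N is congruent to one of 0, 1, 2, 3, 4, 5, 6 modulo 8, and these give N³ ≡ 0, 1, 0, 3, 0, 5, 0 respectively — never 7.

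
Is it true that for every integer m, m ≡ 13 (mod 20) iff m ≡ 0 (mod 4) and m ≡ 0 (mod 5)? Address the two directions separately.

(⇒) This fails: m = 13 gives 13 ≡ 13 (mod 20) but 13 ≡ 1 (mod 4), so the conjunction on the right does not hold.

(⇐) This fails: m = 0 satisfies both congruences on the right (0 ≡ 0 mod 4 and 0 ≡ 0 mod 5) yet 0 ≡ 0 (mod 20), not 13.

Neither implication holds.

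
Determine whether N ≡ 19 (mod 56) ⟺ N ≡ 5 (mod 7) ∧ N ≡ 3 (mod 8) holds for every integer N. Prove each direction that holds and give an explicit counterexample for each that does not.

[⇒] Suppose N ≡ 19 (mod 56); write N = 56j + 19. Since 7 ∣ 56, reducing mod 7 gives N ≡ 19 ≡ 5 (mod 7); since 8 ∣ 56, reducing mod 8 gives N ≡ 19 ≡ 3 (mod 8).

[⇐] Conversely, if N ≡ 5 (mod 7) and N ≡ 3 (mod 8), then by the Chinese remainder theorem N ≡ 19 (mod 56). This is exactly N ≡ 19 (mod 56).

Equivalent; both directions hold.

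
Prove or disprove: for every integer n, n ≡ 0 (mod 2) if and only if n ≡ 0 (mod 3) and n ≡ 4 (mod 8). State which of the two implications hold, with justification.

(⟹) This fails: n = 0 gives 0 ≡ 0 (mod 2) but 0 ≡ 0 (mod 8), so the conjunction on the right does not hold.

(⟸) Conversely, if n ≡ 0 (mod 3) and n ≡ 4 (mod 8), then by the Chinese remainder theorem n ≡ 12 (mod 24). Since 12 ≡ 0 (mod 2) and 2 ∣ 24, we get n ≡ 0 (mod 2).

The forward direction fails; the converse holds.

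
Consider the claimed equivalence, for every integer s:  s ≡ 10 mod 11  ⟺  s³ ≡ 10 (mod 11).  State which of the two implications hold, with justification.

Both implications hold.

(⇒) Suppose s ≡ 10 mod 11. Write s = 11j + 10. Then (11j + 10)³ = 1331j³ + 3630j² + 3300j + 1000 = 11(121j³ + 330j² + 300j + 90) + 10, so s³ ≡ 10 (mod 11).

(⇐) Conversely, suppose s³ ≡ 10 (mod 11). The only residue r in {0, …, 10} with r³ ≡ 10 (mod 11) is r = 10, so s ≡ 10 (mod 11).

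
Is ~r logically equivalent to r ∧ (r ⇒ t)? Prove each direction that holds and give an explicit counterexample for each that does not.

Neither implication holds.

(→) This fails. Under r = F, t = F, the left side is true but the right side is false.

(←) This fails. Under r = T, t = T, the left side is false but the right side is true.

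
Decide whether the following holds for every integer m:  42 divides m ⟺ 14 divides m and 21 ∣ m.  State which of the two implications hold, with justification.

[⇒] If 42 ∣ m, write m = 42q. Since 42 = 3·14, m = 14·(3q), so 14 ∣ m; and since 42 = 2·21, m = 21·(2q), so 21 ∣ m.

[⇐] Suppose 14 ∣ m and 21 ∣ m. Any common multiple of 14 and 21 is a multiple of their lcm; here lcm(14, 21) = 14·21/gcd(14, 21) = 294/7 = 42, so 42 ∣ m.

Both implications hold.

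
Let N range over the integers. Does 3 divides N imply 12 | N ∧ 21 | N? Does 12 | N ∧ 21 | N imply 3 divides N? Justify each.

(⇒) This fails: take N = 3. Certainly 3 ∣ 3, but 12 ∤ 3.

(⇐) Suppose 12 ∣ N and 21 ∣ N. Any common multiple of 12 and 21 is a multiple of their lcm; here lcm(12, 21) = 12·21/gcd(12, 21) = 252/3 = 84, so 84 ∣ N. Since 3 ∣ 84, it follows that 3 ∣ N.

Only the reverse direction holds.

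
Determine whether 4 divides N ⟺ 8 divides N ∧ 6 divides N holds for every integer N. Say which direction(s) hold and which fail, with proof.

The forward direction fails; the converse holds.

Converse. Suppose 8 ∣ N and 6 ∣ N. Any common multiple of 8 and 6 is a multiple of their lcm; here lcm(8, 6) = 8·6/gcd(8, 6) = 48/2 = 24, so 24 ∣ N. Since 4 ∣ 24, it follows that 4 ∣ N.

Forward direction. This fails: take N = 4. Certainly 4 ∣ 4, but 8 ∤ 4.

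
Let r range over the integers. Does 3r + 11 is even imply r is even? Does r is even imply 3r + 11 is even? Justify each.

Forward direction. This fails: r = 3 gives 3r + 11 = 20, which is even, but 3 is odd, not even.

Converse. This also fails: r = 4 is even, but 3r + 11 = 23 is odd, not even.

Neither direction holds.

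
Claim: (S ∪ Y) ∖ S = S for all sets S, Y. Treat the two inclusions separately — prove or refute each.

(⊆) fails and (⊇) fails.

(⟹) This inclusion fails. Take S = ∅, Y = {1}; then 1 ∈ (S ∪ Y) ∖ S but 1 ∉ S.

(⟸) This inclusion fails. Take S = {1}, Y = ∅; then 1 ∈ S but 1 ∉ (S ∪ Y) ∖ S.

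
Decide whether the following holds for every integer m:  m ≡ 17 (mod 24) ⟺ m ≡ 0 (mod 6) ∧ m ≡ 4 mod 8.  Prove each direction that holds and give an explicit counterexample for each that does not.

Neither direction holds.

(⟹) This fails: m = 17 gives 17 ≡ 17 (mod 24) but 17 ≡ 5 (mod 6), so the conjunction on the right does not hold.

(⟸) This fails: m = 12 satisfies both congruences on the right (12 ≡ 0 mod 6 and 12 ≡ 4 mod 8) yet 12 ≡ 12 (mod 24), not 17.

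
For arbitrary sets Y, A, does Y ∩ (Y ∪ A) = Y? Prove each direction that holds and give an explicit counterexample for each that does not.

Both inclusions hold.

(⟹) Let x ∈ Y ∩ (Y ∪ A). Then either x ∈ Y and x ∉ A; or x ∈ Y ∩ A. In each case x ∈ Y, so Y ∩ (Y ∪ A) ⊆ Y.

(⟸) Let x ∈ Y. Then either x ∈ Y and x ∉ A; or x ∈ Y ∩ A. In each case x ∈ Y ∩ (Y ∪ A), so Y ⊆ Y ∩ (Y ∪ A).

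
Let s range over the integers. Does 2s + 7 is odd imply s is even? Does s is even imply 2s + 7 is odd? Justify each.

Only the reverse direction holds.

[⇐] Suppose s is even. Since 2 is even, 2s is even for every s, so 2s + 7 has the same parity as 7, which is odd. Hence 2s + 7 is odd.

[⇒] This fails: take s = 3. Then 2s + 7 = 13, which is odd, yet s = 3 is odd, not even.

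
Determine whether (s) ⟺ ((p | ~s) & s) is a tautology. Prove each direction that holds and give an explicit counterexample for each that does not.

(⟸) Assume the antecedent. If p is true, the antecedent forces (p = T, s = T), and s holds there. If p is false, the antecedent cannot hold. Either way s holds.

(⟹) This fails. Under p = F, s = T, the left side is true but the right side is false.

The forward direction fails; the converse holds.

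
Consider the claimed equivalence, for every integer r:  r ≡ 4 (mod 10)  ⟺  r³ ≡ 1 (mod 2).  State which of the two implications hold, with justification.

Both directions fail.

Forward direction. This fails: take r = 4. Then 4 ≡ 4 (mod 10), but 4³ = 64 ≡ 0 (mod 2), not 1.

Converse. This fails: take r = 1. Then 1³ = 1 ≡ 1 (mod 2), yet 1 ≡ 1 (mod 10), not 4.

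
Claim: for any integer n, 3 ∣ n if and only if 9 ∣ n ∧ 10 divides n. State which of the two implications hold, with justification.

The forward direction fails; the converse holds.

(⟸) Suppose 9 ∣ n and 10 ∣ n. Any common multiple of 9 and 10 is a multiple of their lcm; here gcd(9, 10) = 1, so lcm(9, 10) = 9·10 = 90, so 90 ∣ n. Since 3 ∣ 90, it follows that 3 ∣ n.

(⟹) This fails: take n = 3. Certainly 3 ∣ 3, but 9 ∤ 3.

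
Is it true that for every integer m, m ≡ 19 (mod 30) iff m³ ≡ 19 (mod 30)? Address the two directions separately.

Equivalent; both directions hold.

(→) Suppose m ≡ 19 (mod 30). Write m = 30j + 19. Then (30j + 19)³ = 27000j³ + 51300j² + 32490j + 6859 = 30(900j³ + 1710j² + 1083j + 228) + 19, so m³ ≡ 19 (mod 30).

(←) Conversely, suppose m³ ≡ 19 (mod 30). The only residue r in {0, …, 29} with r³ ≡ 19 (mod 30) is r = 19, so m ≡ 19 (mod 30).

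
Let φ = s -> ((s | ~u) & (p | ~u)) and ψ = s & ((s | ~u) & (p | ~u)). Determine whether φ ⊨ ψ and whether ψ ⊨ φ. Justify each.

The forward direction fails; the converse holds.

[⇒] This fails. Under p = F, u = F, s = F, the left side is true but the right side is false.

[⇐] Assume the antecedent. If p is true, s -> ((s | ~u) & (p | ~u)) reduces to true regardless of the other variables. If p is false, the antecedent forces (p = F, u = F, s = T), and s -> ((s | ~u) & (p | ~u)) holds there. Either way s -> ((s | ~u) & (p | ~u)) holds.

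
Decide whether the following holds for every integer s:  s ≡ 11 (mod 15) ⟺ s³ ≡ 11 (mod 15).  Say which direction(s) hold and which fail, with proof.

Both directions hold.

(⇐) Suppose s³ ≡ 11 (mod 15). The only residue r in {0, …, 14} with r³ ≡ 11 (mod 15) is r = 11, so s ≡ 11 (mod 15).

(⇒) Suppose s ≡ 11 (mod 15). Write s = 15j + 11. Then (15j + 11)³ = 3375j³ + 7425j² + 5445j + 1331 = 15(225j³ + 495j² + 363j + 88) + 11, so s³ ≡ 11 (mod 15).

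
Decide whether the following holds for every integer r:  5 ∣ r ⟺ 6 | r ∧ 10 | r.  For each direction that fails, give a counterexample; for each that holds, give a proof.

Only the reverse direction holds.

(⟸) Suppose 6 ∣ r and 10 ∣ r. Any common multiple of 6 and 10 is a multiple of their lcm; here lcm(6, 10) = 6·10/gcd(6, 10) = 60/2 = 30, so 30 ∣ r. Since 5 ∣ 30, it follows that 5 ∣ r.

(⟹) This fails: take r = 5. Certainly 5 ∣ 5, but 6 ∤ 5.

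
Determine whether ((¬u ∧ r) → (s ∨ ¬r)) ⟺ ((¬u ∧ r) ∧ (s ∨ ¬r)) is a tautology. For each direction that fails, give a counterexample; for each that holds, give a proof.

The forward direction fails; the converse holds.

(⟸) Assume the antecedent. If s is true, (¬u ∧ r) → (s ∨ ¬r) reduces to true regardless of the other variables. If s is false, the antecedent cannot hold. Either way (¬u ∧ r) → (s ∨ ¬r) holds.

(⟹) This fails. Under s = F, u = F, r = F, the left side is true but the right side is false.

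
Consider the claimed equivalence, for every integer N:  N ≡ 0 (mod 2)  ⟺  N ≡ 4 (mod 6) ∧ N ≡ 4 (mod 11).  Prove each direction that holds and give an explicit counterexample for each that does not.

(→) This fails: N = 0 gives 0 ≡ 0 (mod 2) but 0 ≡ 0 (mod 6), so the conjunction on the right does not hold.

(←) Conversely, if N ≡ 4 (mod 6) and N ≡ 4 (mod 11), then by the Chinese remainder theorem N ≡ 4 (mod 66). Since 4 ≡ 0 (mod 2) and 2 ∣ 66, we get N ≡ 0 (mod 2).

Only the reverse direction holds.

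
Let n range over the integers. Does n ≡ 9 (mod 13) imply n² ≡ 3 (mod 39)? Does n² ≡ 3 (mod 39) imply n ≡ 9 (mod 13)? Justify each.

(⇒) fails and (⇐) fails.

Forward direction. This fails: take n = 22. Then 22 ≡ 9 (mod 13), but 22² = 484 ≡ 16 (mod 39), not 3.

Converse. This fails: take n = 30. Then 30² = 900 ≡ 3 (mod 39), yet 30 ≡ 4 (mod 13), not 9.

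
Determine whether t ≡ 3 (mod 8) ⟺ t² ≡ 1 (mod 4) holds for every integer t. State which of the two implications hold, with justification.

(→) Suppose t ≡ 3 (mod 8). Then t² ≡ 3² = 9 (mod 8), and since 4 ∣ 8, also t² ≡ 1 (mod 4).

(←) This fails: take t = 1. Then 1² = 1 ≡ 1 (mod 4), yet 1 ≡ 1 (mod 8), not 3.

Not equivalent: only (⇒) holds.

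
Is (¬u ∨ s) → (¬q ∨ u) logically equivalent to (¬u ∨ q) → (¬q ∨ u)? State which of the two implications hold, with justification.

(→) Assume the antecedent. If u is true, (¬u ∨ q) → (¬q ∨ u) reduces to true regardless of the other variables. If u is false, the antecedent forces (u = F, q = F, s = F) or (u = F, q = F, s = T), and (¬u ∨ q) → (¬q ∨ u) holds there. Either way (¬u ∨ q) → (¬q ∨ u) holds.

(←) Assume the antecedent. If u is true, (¬u ∨ s) → (¬q ∨ u) reduces to true regardless of the other variables. If u is false, the antecedent forces (u = F, q = F, s = F) or (u = F, q = F, s = T), and (¬u ∨ s) → (¬q ∨ u) holds there. Either way (¬u ∨ s) → (¬q ∨ u) holds.

Both directions hold.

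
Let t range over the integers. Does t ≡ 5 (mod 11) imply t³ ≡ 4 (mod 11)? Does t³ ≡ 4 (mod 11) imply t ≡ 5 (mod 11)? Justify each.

Both implications hold.

(→) Suppose t ≡ 5 (mod 11). Write t = 11j + 5. Then (11j + 5)³ = 1331j³ + 1815j² + 825j + 125 = 11(121j³ + 165j² + 75j + 11) + 4, so t³ ≡ 4 (mod 11).

(←) Conversely, suppose t³ ≡ 4 (mod 11). The only residue r in {0, …, 10} with r³ ≡ 4 (mod 11) is r = 5, so t ≡ 5 (mod 11).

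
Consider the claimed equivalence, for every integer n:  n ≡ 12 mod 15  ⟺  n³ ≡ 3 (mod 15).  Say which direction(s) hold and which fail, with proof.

Both implications hold.

(⇒) Suppose n ≡ 12 mod 15. Write n = 15j + 12. Then (15j + 12)³ = 3375j³ + 8100j² + 6480j + 1728 = 15(225j³ + 540j² + 432j + 115) + 3, so n³ ≡ 3 (mod 15).

(⇐) Conversely, suppose n³ ≡ 3 (mod 15). The only residue r in {0, …, 14} with r³ ≡ 3 (mod 15) is r = 12, so n ≡ 12 (mod 15).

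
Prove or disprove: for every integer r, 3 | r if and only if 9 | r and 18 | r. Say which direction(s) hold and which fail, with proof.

[⇐] Suppose 9 ∣ r and 18 ∣ r. Any common multiple of 9 and 18 is a multiple of their lcm; here lcm(9, 18) = 9·18/gcd(9, 18) = 162/9 = 18, so 18 ∣ r. Since 3 ∣ 18, it follows that 3 ∣ r.

[⇒] This fails: take r = 3. Certainly 3 ∣ 3, but 9 ∤ 3.

Only the reverse direction holds.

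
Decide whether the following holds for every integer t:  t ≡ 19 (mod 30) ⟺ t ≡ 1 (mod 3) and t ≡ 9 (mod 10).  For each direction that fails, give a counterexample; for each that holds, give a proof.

(⟸) If t ≡ 1 (mod 3) and t ≡ 9 (mod 10), then by the Chinese remainder theorem t ≡ 19 (mod 30). This is exactly t ≡ 19 (mod 30).

(⟹) Suppose t ≡ 19 (mod 30); write t = 30j + 19. Since 3 ∣ 30, reducing mod 3 gives t ≡ 19 ≡ 1 (mod 3); since 10 ∣ 30, reducing mod 10 gives t ≡ 19 ≡ 9 (mod 10).

Both directions hold; the statement is true.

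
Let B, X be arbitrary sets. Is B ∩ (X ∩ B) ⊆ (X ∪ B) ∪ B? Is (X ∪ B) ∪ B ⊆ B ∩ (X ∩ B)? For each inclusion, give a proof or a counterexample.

(⊆) holds; (⊇) fails.

(⊇) This inclusion fails. Take B = {1}, X = ∅; then 1 ∈ (X ∪ B) ∪ B but 1 ∉ B ∩ (X ∩ B).

(⊆) Let x ∈ B ∩ (X ∩ B). Then x ∈ B ∩ X, from which x ∈ (X ∪ B) ∪ B.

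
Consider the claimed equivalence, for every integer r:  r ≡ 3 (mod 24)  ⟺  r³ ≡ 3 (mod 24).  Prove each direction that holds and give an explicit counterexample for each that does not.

Both directions hold; the statement is true.

(→) Suppose r ≡ 3 (mod 24). Write r = 24j + 3. Then (24j + 3)³ = 13824j³ + 5184j² + 648j + 27 = 24(576j³ + 216j² + 27j + 1) + 3, so r³ ≡ 3 (mod 24).

(←) Conversely, suppose r³ ≡ 3 (mod 24). The only residue r in {0, …, 23} with r³ ≡ 3 (mod 24) is r = 3, so r ≡ 3 (mod 24).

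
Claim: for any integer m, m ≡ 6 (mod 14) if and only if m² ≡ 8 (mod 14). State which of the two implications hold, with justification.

Only the forward direction holds.

Converse. This fails: take m = 8. Then 8² = 64 ≡ 8 (mod 14), yet 8 ≡ 8 (mod 14), not 6.

Forward direction. Suppose m ≡ 6 (mod 14). Write m = 14j + 6. Then (14j + 6)² = 196j² + 168j + 36 = 14(14j² + 12j + 2) + 8, so m² ≡ 8 (mod 14).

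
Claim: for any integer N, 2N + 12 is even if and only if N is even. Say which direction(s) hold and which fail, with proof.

(⇒) This fails: take N = 1. Then 2N + 12 = 14, which is even, yet N = 1 is odd, not even.

(⇐) Suppose N is even. Since 2 is even, 2N is even for every N, so 2N + 12 has the same parity as 12, which is even. Hence 2N + 12 is even.

The forward direction fails; the converse holds.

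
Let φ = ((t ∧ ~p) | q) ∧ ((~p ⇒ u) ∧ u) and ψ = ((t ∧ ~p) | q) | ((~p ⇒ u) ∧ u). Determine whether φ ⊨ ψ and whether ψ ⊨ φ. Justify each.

Forward direction. Assume the antecedent. If u is true, the consequent reduces to true regardless of the other variables. If u is false, the antecedent cannot hold. Either way the consequent holds.

Converse. This fails. Under t = T, p = F, u = F, q = F, the left side is false but the right side is true.

The forward direction holds; the converse fails.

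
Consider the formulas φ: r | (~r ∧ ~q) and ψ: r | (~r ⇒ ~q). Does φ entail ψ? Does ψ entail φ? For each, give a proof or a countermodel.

Both directions hold.

Converse. Assume the antecedent. If r is true, r | (~r ∧ ~q) reduces to true regardless of the other variables. If r is false, the antecedent forces (r = F, q = F), and r | (~r ∧ ~q) holds there. Either way r | (~r ∧ ~q) holds.

Forward direction. Assume the antecedent. If r is true, r | (~r ⇒ ~q) reduces to true regardless of the other variables. If r is false, the antecedent forces (r = F, q = F), and r | (~r ⇒ ~q) holds there. Either way r | (~r ⇒ ~q) holds.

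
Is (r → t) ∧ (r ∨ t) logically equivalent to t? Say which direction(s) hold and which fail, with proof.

Both directions hold.

[⇒] Assume the antecedent. If t is true, t reduces to true regardless of the other variables. If t is false, the antecedent cannot hold. Either way t holds.

[⇐] Assume the antecedent. If t is true, (r → t) ∧ (r ∨ t) reduces to true regardless of the other variables. If t is false, the antecedent cannot hold. Either way (r → t) ∧ (r ∨ t) holds.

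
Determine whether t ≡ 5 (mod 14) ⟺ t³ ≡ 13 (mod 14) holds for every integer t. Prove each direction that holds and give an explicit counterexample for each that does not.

[⇒] Suppose t ≡ 5 (mod 14). Write t = 14j + 5. Then (14j + 5)³ = 2744j³ + 2940j² + 1050j + 125 = 14(196j³ + 210j² + 75j + 8) + 13, so t³ ≡ 13 (mod 14).

[⇐] This fails: take t = 3. Then 3³ = 27 ≡ 13 (mod 14), yet 3 ≡ 3 (mod 14), not 5.

Not equivalent: only (⇒) holds.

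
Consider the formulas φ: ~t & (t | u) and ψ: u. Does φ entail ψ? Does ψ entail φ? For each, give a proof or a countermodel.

(⇒) holds; (⇐) fails.

(⇒) Assume the antecedent. If t is true, the antecedent cannot hold. If t is false, the antecedent forces (t = F, u = T), and u holds there. Either way u holds.

(⇐) This fails. Under t = T, u = T, the left side is false but the right side is true.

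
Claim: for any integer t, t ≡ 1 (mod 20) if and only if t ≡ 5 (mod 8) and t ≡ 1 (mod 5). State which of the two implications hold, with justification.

Only the reverse direction holds.

(⇒) This fails: t = 1 gives 1 ≡ 1 (mod 20) but 1 ≡ 1 (mod 8), so the conjunction on the right does not hold.

(⇐) Conversely, if t ≡ 5 (mod 8) and t ≡ 1 (mod 5), then by the Chinese remainder theorem t ≡ 21 (mod 40). Since 21 ≡ 1 (mod 20) and 20 ∣ 40, we get t ≡ 1 (mod 20).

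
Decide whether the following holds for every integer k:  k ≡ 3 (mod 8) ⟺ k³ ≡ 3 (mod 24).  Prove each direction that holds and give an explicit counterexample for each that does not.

Not equivalent: only (⇐) holds.

(→) This fails: take k = 11. Then 11 ≡ 3 (mod 8), but 11³ = 1331 ≡ 11 (mod 24), not 3.

(←) Conversely, the residues r modulo 24 with r³ ≡ 3 (mod 24) are exactly {3}, and each is ≡ 3 (mod 8).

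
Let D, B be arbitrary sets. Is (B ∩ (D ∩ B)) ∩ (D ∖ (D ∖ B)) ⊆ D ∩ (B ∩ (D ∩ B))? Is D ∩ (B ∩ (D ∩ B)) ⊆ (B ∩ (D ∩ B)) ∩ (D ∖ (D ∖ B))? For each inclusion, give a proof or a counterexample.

The two sets are equal.

(⟹) Let x ∈ (B ∩ (D ∩ B)) ∩ (D ∖ (D ∖ B)). Then x ∈ D ∩ B, from which x ∈ D ∩ (B ∩ (D ∩ B)).

(⟸) Let x ∈ D ∩ (B ∩ (D ∩ B)). Then x ∈ D ∩ B, from which x ∈ (B ∩ (D ∩ B)) ∩ (D ∖ (D ∖ B)).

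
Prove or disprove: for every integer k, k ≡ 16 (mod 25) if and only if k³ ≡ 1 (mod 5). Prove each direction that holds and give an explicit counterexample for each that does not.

(→) Suppose k ≡ 16 (mod 25). Then k³ ≡ 16³ = 4096 (mod 25), and since 5 ∣ 25, also k³ ≡ 1 (mod 5).

(←) This fails: take k = 1. Then 1³ = 1 ≡ 1 (mod 5), yet 1 ≡ 1 (mod 25), not 16.

Only the forward implication holds.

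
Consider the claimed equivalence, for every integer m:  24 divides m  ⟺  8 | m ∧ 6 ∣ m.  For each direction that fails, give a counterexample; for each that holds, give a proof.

Both directions hold; the statement is true.

Converse. Suppose 8 ∣ m and 6 ∣ m. Any common multiple of 8 and 6 is a multiple of their lcm; here lcm(8, 6) = 8·6/gcd(8, 6) = 48/2 = 24, so 24 ∣ m.

Forward direction. If 24 ∣ m, write m = 24q. Since 24 = 3·8, m = 8·(3q), so 8 ∣ m; and since 24 = 4·6, m = 6·(4q), so 6 ∣ m.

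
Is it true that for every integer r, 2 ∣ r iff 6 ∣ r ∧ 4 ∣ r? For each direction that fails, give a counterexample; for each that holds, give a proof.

(→) This fails: take r = 2. Certainly 2 ∣ 2, but 6 ∤ 2.

(←) Suppose 6 ∣ r and 4 ∣ r. Any common multiple of 6 and 4 is a multiple of their lcm; here lcm(6, 4) = 6·4/gcd(6, 4) = 24/2 = 12, so 12 ∣ r. Since 2 ∣ 12, it follows that 2 ∣ r.

Not equivalent: only (⇐) holds.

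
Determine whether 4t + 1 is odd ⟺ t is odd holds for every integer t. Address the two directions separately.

[⇒] This fails: take t = 2. Then 4t + 1 = 9, which is odd, yet t = 2 is even, not odd.

[⇐] Suppose t is odd. Since 4 is even, 4t is even for every t, so 4t + 1 has the same parity as 1, which is odd. Hence 4t + 1 is odd.

Only the converse holds.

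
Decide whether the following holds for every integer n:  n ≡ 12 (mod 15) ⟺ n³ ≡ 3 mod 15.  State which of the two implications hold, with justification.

Both implications hold.

(←) Suppose n³ ≡ 3 (mod 15). The only residue r in {0, …, 14} with r³ ≡ 3 (mod 15) is r = 12, so n ≡ 12 (mod 15).

(→) Suppose n ≡ 12 (mod 15). Write n = 15j + 12. Then (15j + 12)³ = 3375j³ + 8100j² + 6480j + 1728 = 15(225j³ + 540j² + 432j + 115) + 3, so n³ ≡ 3 (mod 15).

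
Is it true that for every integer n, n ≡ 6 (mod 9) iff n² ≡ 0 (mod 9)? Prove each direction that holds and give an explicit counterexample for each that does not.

(⟹) Suppose n ≡ 6 (mod 9). Write n = 9j + 6. Then (9j + 6)² = 81j² + 108j + 36 = 9(9j² + 12j + 4) + 0, so n² ≡ 0 (mod 9).

(⟸) This fails: take n = 0. Then 0² = 0 ≡ 0 (mod 9), yet 0 ≡ 0 (mod 9), not 6.

The forward direction holds; the converse fails.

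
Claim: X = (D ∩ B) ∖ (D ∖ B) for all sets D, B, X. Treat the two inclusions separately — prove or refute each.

Forward inclusion. This inclusion fails. Take D = ∅, B = ∅, X = {1}; then 1 ∈ X but 1 ∉ (D ∩ B) ∖ (D ∖ B).

Reverse inclusion. This inclusion fails. Take D = {1}, B = {1}, X = ∅; then 1 ∈ (D ∩ B) ∖ (D ∖ B) but 1 ∉ X.

Both inclusions fail.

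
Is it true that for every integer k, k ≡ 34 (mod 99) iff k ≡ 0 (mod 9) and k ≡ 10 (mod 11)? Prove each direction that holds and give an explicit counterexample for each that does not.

Neither direction holds.

(⇒) This fails: k = 34 gives 34 ≡ 34 (mod 99) but 34 ≡ 7 (mod 9), so the conjunction on the right does not hold.

(⇐) This fails: k = 54 satisfies both congruences on the right (54 ≡ 0 mod 9 and 54 ≡ 10 mod 11) yet 54 ≡ 54 (mod 99), not 34.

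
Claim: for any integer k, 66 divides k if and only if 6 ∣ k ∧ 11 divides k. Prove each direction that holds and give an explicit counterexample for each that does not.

Equivalent; both directions hold.

Forward direction. If 66 ∣ k, write k = 66q. Since 66 = 11·6, k = 6·(11q), so 6 ∣ k; and since 66 = 6·11, k = 11·(6q), so 11 ∣ k.

Converse. Suppose 6 ∣ k and 11 ∣ k. Any common multiple of 6 and 11 is a multiple of their lcm; here gcd(6, 11) = 1, so lcm(6, 11) = 6·11 = 66, so 66 ∣ k.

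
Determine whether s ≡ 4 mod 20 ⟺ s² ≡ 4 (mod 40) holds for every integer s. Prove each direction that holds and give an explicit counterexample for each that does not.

(⇒) This fails: take s = 4. Then 4 ≡ 4 (mod 20), but 4² = 16 ≡ 16 (mod 40), not 4.

(⇐) This fails: take s = 2. Then 2² = 4 ≡ 4 (mod 40), yet 2 ≡ 2 (mod 20), not 4.

Neither implication holds.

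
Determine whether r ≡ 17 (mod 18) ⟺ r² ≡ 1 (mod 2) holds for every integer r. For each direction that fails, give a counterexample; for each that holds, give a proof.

(→) Suppose r ≡ 17 (mod 18). Then r² ≡ 17² = 289 (mod 18), and since 2 ∣ 18, also r² ≡ 1 (mod 2).

(←) This fails: take r = 1. Then 1² = 1 ≡ 1 (mod 2), yet 1 ≡ 1 (mod 18), not 17.

Only the forward direction holds.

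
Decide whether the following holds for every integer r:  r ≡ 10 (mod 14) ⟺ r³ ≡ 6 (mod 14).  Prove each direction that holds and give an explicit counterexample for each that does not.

Only the forward direction holds.

Forward direction. Suppose r ≡ 10 (mod 14). Write r = 14j + 10. Then (14j + 10)³ = 2744j³ + 5880j² + 4200j + 1000 = 14(196j³ + 420j² + 300j + 71) + 6, so r³ ≡ 6 (mod 14).

Converse. This fails: take r = 6. Then 6³ = 216 ≡ 6 (mod 14), yet 6 ≡ 6 (mod 14), not 10.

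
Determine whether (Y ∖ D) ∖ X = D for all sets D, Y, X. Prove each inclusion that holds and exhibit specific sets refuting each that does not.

(⊆) This inclusion fails. Take D = ∅, Y = {1}, X = ∅; then 1 ∈ (Y ∖ D) ∖ X but 1 ∉ D.

(⊇) This inclusion fails. Take D = {1}, Y = ∅, X = ∅; then 1 ∈ D but 1 ∉ (Y ∖ D) ∖ X.

(⊆) fails and (⊇) fails.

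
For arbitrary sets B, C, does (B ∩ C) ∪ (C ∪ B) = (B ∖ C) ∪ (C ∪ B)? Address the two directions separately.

Both inclusions hold; the sets are equal.

(⟹) Let x ∈ (B ∩ C) ∪ (C ∪ B). Then either x ∈ B and x ∉ C; or x ∈ C and x ∉ B; or x ∈ B ∩ C. In each case x ∈ (B ∖ C) ∪ (C ∪ B), so (B ∩ C) ∪ (C ∪ B) ⊆ (B ∖ C) ∪ (C ∪ B).

(⟸) Let x ∈ (B ∖ C) ∪ (C ∪ B). Then either x ∈ B and x ∉ C; or x ∈ C and x ∉ B; or x ∈ B ∩ C. In each case x ∈ (B ∩ C) ∪ (C ∪ B), so (B ∖ C) ∪ (C ∪ B) ⊆ (B ∩ C) ∪ (C ∪ B).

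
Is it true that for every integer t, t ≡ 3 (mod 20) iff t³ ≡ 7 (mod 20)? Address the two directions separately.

(⇒) Suppose t ≡ 3 (mod 20). Write t = 20j + 3. Then (20j + 3)³ = 8000j³ + 3600j² + 540j + 27 = 20(400j³ + 180j² + 27j + 1) + 7, so t³ ≡ 7 (mod 20).

(⇐) Conversely, suppose t³ ≡ 7 (mod 20). The only residue r in {0, …, 19} with r³ ≡ 7 (mod 20) is r = 3, so t ≡ 3 (mod 20).

Both implications hold.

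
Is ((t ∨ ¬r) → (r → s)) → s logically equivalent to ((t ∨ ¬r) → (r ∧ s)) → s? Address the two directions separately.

(⇒) Assume the antecedent. If t is true, ((t ∨ ¬r) → (r ∧ s)) → s reduces to true regardless of the other variables. If t is false, the antecedent forces (r = F, t = F, s = T) or (r = T, t = F, s = T), and ((t ∨ ¬r) → (r ∧ s)) → s holds there. Either way ((t ∨ ¬r) → (r ∧ s)) → s holds.

(⇐) This fails. Under r = F, t = F, s = F, the left side is false but the right side is true.

The forward direction holds; the converse fails.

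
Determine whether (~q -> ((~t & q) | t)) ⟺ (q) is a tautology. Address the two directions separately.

Only the converse holds.

(⟹) This fails. Under q = F, t = T, the left side is true but the right side is false.

(⟸) Assume the antecedent. If q is true, ~q -> ((~t & q) | t) reduces to true regardless of the other variables. If q is false, the antecedent cannot hold. Either way ~q -> ((~t & q) | t) holds.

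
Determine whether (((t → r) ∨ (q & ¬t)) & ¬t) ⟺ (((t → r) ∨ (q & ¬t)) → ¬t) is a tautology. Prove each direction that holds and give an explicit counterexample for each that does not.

The forward direction holds; the converse fails.

[⇒] Assume the antecedent. If r is true, the antecedent forces (r = T, q = F, t = F) or (r = T, q = T, t = F), and ((t → r) ∨ (q & ¬t)) → ¬t holds there. If r is false, ((t → r) ∨ (q & ¬t)) → ¬t reduces to true regardless of the other variables. Either way ((t → r) ∨ (q & ¬t)) → ¬t holds.

[⇐] This fails. Under r = F, q = F, t = T, the left side is false but the right side is true.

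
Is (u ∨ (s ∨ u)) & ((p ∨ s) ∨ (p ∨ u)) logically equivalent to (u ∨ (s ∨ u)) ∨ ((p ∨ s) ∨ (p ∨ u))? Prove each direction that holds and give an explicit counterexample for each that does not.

Only the forward direction holds.

(⇒) Assume the antecedent. If u is true, the consequent reduces to true regardless of the other variables. If u is false, the antecedent forces (u = F, s = T, p = F) or (u = F, s = T, p = T), and the consequent holds there. Either way the consequent holds.

(⇐) This fails. Under u = F, s = F, p = T, the left side is false but the right side is true.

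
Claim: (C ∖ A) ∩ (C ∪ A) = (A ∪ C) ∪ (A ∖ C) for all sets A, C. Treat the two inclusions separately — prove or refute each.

(⊆) holds; (⊇) fails.

Reverse inclusion. This inclusion fails. Take A = {1}, C = ∅; then 1 ∈ (A ∪ C) ∪ (A ∖ C) but 1 ∉ (C ∖ A) ∩ (C ∪ A).

Forward inclusion. Let x ∈ (C ∖ A) ∩ (C ∪ A). Then x ∈ C and x ∉ A, from which x ∈ (A ∪ C) ∪ (A ∖ C).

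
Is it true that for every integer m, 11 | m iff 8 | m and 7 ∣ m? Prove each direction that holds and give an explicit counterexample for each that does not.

(⇒) This fails: take m = 11. Certainly 11 ∣ 11, but 8 ∤ 11.

(⇐) This fails: take m = 56. Both 8 ∣ 56 and 7 ∣ 56, yet 56 is not a multiple of 11 (since 56 = 5·11 + 1), so 11 ∤ 56.

Neither implication holds.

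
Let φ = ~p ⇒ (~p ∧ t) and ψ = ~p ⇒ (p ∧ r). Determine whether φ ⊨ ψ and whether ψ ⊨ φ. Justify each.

(⟹) This fails. Under t = T, r = F, p = F, the left side is true but the right side is false.

(⟸) Assume the antecedent. If t is true, ~p ⇒ (~p ∧ t) reduces to true regardless of the other variables. If t is false, the antecedent forces (t = F, r = F, p = T) or (t = F, r = T, p = T), and ~p ⇒ (~p ∧ t) holds there. Either way ~p ⇒ (~p ∧ t) holds.

Only the converse holds.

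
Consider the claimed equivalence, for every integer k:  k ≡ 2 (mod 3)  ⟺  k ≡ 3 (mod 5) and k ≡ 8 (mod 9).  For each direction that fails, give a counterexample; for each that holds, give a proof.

(⟹) This fails: k = 32 gives 32 ≡ 2 (mod 3) but 32 ≡ 2 (mod 5), so the conjunction on the right does not hold.

(⟸) Conversely, if k ≡ 3 (mod 5) and k ≡ 8 (mod 9), then by the Chinese remainder theorem k ≡ 8 (mod 45). Since 8 ≡ 2 (mod 3) and 3 ∣ 45, we get k ≡ 2 (mod 3).

Only the converse holds.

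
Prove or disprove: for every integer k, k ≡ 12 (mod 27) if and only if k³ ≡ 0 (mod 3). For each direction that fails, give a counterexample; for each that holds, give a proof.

(⇒) holds; (⇐) fails.

Forward direction. Suppose k ≡ 12 (mod 27). Then k³ ≡ 12³ = 1728 (mod 27), and since 3 ∣ 27, also k³ ≡ 0 (mod 3).

Converse. This fails: take k = 0. Then 0³ = 0 ≡ 0 (mod 3), yet 0 ≡ 0 (mod 27), not 12.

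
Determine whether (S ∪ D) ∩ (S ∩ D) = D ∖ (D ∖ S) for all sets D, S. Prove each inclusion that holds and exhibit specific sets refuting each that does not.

(⊆) Let x ∈ (S ∪ D) ∩ (S ∩ D). Then x ∈ D ∩ S, from which x ∈ D ∖ (D ∖ S).

(⊇) Let x ∈ D ∖ (D ∖ S). Then x ∈ D ∩ S, from which x ∈ (S ∪ D) ∩ (S ∩ D).

Both inclusions hold; the sets are equal.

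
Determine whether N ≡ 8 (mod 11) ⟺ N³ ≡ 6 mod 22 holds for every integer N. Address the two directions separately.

Forward direction. This fails: take N = 19. Then 19 ≡ 8 (mod 11), but 19³ = 6859 ≡ 17 (mod 22), not 6.

Converse. The residues r modulo 22 with r³ ≡ 6 (mod 22) are exactly {8}, and each is ≡ 8 (mod 11).

Only the converse holds.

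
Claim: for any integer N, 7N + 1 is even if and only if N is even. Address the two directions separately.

(⇒) fails and (⇐) fails.

(⇒) This fails: N = 1 gives 7N + 1 = 8, which is even, but 1 is odd, not even.

(⇐) This also fails: N = 6 is even, but 7N + 1 = 43 is odd, not even.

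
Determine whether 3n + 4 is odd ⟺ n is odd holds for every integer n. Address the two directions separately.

(⇒) Suppose 3n + 4 is odd. Since 3 is odd, 3n and n have the same parity, so 3n + 4 ≡ n + 4 (mod 2). As 4 is even, 3n + 4 is odd exactly when n is odd. Thus n is odd.

(⇐) Conversely, suppose n is odd; write n = 2j + 1. Then 3n + 4 = 3·(2j + 1) + 4 = 2·3j + 7, which is odd.

Both implications hold.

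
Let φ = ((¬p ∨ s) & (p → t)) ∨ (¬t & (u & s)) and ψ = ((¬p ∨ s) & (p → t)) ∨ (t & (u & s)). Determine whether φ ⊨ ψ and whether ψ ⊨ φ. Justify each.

Converse. Assume the antecedent. If p is true, the antecedent forces (u = F, s = T, t = T, p = T) or (u = T, s = T, t = T, p = T), and the consequent holds there. If p is false, the consequent reduces to true regardless of the other variables. Either way the consequent holds.

Forward direction. This fails. Under u = T, s = T, t = F, p = T, the left side is true but the right side is false.

Only the reverse direction holds.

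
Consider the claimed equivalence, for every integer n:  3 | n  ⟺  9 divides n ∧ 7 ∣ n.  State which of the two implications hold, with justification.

Only the converse holds.

(→) This fails: take n = 3. Certainly 3 ∣ 3, but 9 ∤ 3.

(←) Suppose 9 ∣ n and 7 ∣ n. Any common multiple of 9 and 7 is a multiple of their lcm; here gcd(9, 7) = 1, so lcm(9, 7) = 9·7 = 63, so 63 ∣ n. Since 3 ∣ 63, it follows that 3 ∣ n.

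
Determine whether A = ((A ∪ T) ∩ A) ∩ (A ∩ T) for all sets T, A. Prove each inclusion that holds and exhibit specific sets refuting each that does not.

Forward inclusion. This inclusion fails. Take T = ∅, A = {1}; then 1 ∈ A but 1 ∉ ((A ∪ T) ∩ A) ∩ (A ∩ T).

Reverse inclusion. Let x ∈ ((A ∪ T) ∩ A) ∩ (A ∩ T). Then x ∈ T ∩ A, from which x ∈ A.

(⊆) fails; (⊇) holds.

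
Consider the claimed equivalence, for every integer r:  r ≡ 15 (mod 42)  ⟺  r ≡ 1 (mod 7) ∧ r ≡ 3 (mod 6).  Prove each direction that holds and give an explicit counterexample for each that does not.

(⇐) If r ≡ 1 (mod 7) and r ≡ 3 (mod 6), then by the Chinese remainder theorem r ≡ 15 (mod 42). This is exactly r ≡ 15 (mod 42).

(⇒) Suppose r ≡ 15 (mod 42); write r = 42j + 15. Since 7 ∣ 42, reducing mod 7 gives r ≡ 15 ≡ 1 (mod 7); since 6 ∣ 42, reducing mod 6 gives r ≡ 15 ≡ 3 (mod 6).

Equivalent; both directions hold.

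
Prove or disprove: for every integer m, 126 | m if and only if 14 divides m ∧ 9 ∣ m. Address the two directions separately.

Both directions hold; the statement is true.

(⟹) If 126 ∣ m, write m = 126q. Since 126 = 9·14, m = 14·(9q), so 14 ∣ m; and since 126 = 14·9, m = 9·(14q), so 9 ∣ m.

(⟸) Suppose 14 ∣ m and 9 ∣ m. Any common multiple of 14 and 9 is a multiple of their lcm; here gcd(14, 9) = 1, so lcm(14, 9) = 14·9 = 126, so 126 ∣ m.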